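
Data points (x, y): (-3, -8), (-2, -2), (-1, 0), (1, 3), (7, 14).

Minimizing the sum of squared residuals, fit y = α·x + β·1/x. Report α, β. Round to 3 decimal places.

α = 2.071, β = -0.709

With design matrix A, AᵀA = [[64, 5]; [5, 4201/1764]] and Aᵀy = [129, 26/3]ᵀ.
Eliminating β: (4201/1764)·(row 1) − 5·(row 2) gives (56191/441)·α = (4201/1764)·129 − 5·(26/3) = 51721/196, so α = 465489/224764.
Then β = ((26/3) − 5·(465489/224764))/(4201/1764) = -39837/56191.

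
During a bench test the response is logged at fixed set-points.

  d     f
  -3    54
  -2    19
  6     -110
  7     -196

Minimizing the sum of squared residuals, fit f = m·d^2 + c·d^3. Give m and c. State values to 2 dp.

m = 2.94, c = -0.99

Setting ∂/∂m … = 0 gives: 3794·m + 24308·c = -13002;  24308·m + 165098·c = -92598.
Eliminating c: 165098·(row 1) − 24308·(row 2) gives 35502948·m = 165098·(-13002) − 24308·(-92598) = 104267988, so m = 2896333/986193.
Then c = ((-92598) − 24308·(2896333/986193))/165098 = -979561/986193.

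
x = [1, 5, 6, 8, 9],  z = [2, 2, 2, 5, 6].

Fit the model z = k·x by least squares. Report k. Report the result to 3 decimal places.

k = 0.570

Forming MᵀM = [[207]] and Mᵀz = [118]ᵀ gives MᵀM·[k]ᵀ = Mᵀz.
Hence k = 118 / 207 ≈ 0.570048.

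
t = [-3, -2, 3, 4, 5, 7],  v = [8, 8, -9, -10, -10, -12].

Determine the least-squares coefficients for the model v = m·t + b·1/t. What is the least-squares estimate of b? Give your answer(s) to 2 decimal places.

b = -10.85

Normal-equation sums: Σt·t = 112, Σt·1/t = 6, Σ1/t·1/t = 104981/176400.
For Xᵀv: Σt·v = -241, Σ1/t·v = -667/42.
Normal equations: [[112, 6]; [6, 104981/176400]]·[m, b]ᵀ = [-241, -667/42]ᵀ.
Determinant 112·(104981/176400) − 6² = 48281/1575.
m = ((-241)·(104981/176400) − 6·(-667/42))/(48281/1575) = -8492021/5407472; b = (112·(-667/42) − 6·(-241))/(48281/1575) = -523950/48281.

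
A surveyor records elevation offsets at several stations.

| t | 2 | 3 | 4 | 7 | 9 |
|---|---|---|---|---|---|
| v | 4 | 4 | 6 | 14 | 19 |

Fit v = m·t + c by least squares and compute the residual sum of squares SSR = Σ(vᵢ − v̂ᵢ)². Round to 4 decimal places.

The normal system AᵀA·[m, c]ᵀ = Aᵀv is [[159, 25]; [25, 5]]·[m, c]ᵀ = [313, 47]ᵀ.
Eliminating c: 5·(row 1) − 25·(row 2) gives 170·m = 5·313 − 25·47 = 390, so m = 39/17.
Then c = (47 − 25·(39/17))/5 = -176/85.
Residuals: 126/85, -69/85, -94/85, 1/85, 36/85; SSR = 362/85.

SSR = 4.2588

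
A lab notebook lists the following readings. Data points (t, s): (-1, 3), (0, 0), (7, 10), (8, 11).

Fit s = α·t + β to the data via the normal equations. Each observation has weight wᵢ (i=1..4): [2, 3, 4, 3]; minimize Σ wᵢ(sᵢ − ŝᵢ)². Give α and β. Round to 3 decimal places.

α = 1.150, β = 1.794

Sums needed: Σwᵢ·t·t = 390, Σwᵢ·t = 50, Σwᵢ·1 = 12.
Right-hand side: Σwᵢ·t·s = 538, Σwᵢ·s = 79.
det = 390·12 − 50² = 2180.
α = (538·12 − 50·79)/2180 = 1253/1090; β = (390·79 − 50·538)/2180 = 391/218.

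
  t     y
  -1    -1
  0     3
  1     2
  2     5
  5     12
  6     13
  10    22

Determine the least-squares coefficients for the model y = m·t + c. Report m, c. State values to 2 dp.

Forming AᵀA = [[167, 23]; [23, 7]] and Aᵀy = [371, 56]ᵀ gives AᵀA·[m, c]ᵀ = Aᵀy.
Δ = 167·7 − 23² = 640.
m = (371·7 − 23·56)/640 = 1309/640; c = (167·56 − 23·371)/640 = 819/640.

m = 2.05, c = 1.28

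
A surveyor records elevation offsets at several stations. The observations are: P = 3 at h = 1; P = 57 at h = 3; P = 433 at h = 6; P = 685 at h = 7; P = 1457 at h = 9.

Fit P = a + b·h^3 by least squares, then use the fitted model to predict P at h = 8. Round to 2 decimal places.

With design matrix X, XᵀX = [[5, 1316]; [1316, 696476]] and XᵀP = [2635, 1392178]ᵀ.
det = 5·696476 − 1316² = 1750524.
a = (2635·696476 − 1316·1392178)/1750524 = 259001/145877; b = (5·1392178 − 1316·2635)/1750524 = 582205/291754.
At h = 8: P̂ = (259001/145877)·(1) + (582205/291754)·(512) = 149303481/145877.

P̂ = 1023.49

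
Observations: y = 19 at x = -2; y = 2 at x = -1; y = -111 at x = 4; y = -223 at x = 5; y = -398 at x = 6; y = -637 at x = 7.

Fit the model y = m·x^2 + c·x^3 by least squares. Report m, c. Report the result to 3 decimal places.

AᵀA·[m, c]ᵀ = Aᵀy reads: 4595·m + 28699·c = -52814;  28699·m + 184091·c = -339592.
Δ = 4595·184091 − 28699² = 22265544.
m = ((-52814)·184091 − 28699·(-339592))/22265544 = 3894789/3710924; c = (4595·(-339592) − 28699·(-52814))/22265544 = -7452709/3710924.

m = 1.050, c = -2.008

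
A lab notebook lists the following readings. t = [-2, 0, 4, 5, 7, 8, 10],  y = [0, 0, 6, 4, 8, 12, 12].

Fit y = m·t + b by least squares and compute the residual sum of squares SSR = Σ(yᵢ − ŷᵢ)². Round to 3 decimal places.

MᵀM·[m, b]ᵀ = Mᵀy reads: 258·m + 32·b = 316;  32·m + 7·b = 42.
det = 258·7 − 32² = 782.
m = (316·7 − 32·42)/782 = 434/391; b = (258·42 − 32·316)/782 = 362/391.
Residuals: 22/17, -362/391, 248/391, -968/391, -16/23, 858/391, -10/391; SSR = 5616/391.

SSR = 14.363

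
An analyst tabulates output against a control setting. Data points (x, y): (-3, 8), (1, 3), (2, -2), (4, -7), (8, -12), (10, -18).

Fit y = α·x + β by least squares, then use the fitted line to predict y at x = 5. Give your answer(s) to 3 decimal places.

Sums needed: Σx·x = 194, Σx = 22, Σ1 = 6.
Moment sums: Σx·y = -329, Σy = -28.
So MᵀM·[α, β]ᵀ = Mᵀy: [[194, 22]; [22, 6]]·[α, β]ᵀ = [-329, -28]ᵀ.
det = 194·6 − 22² = 680.
α = ((-329)·6 − 22·(-28))/680 = -679/340; β = (194·(-28) − 22·(-329))/680 = 903/340.
At x = 5: ŷ = (-679/340)·(5) + (903/340)·(1) = -623/85.

ŷ = -7.329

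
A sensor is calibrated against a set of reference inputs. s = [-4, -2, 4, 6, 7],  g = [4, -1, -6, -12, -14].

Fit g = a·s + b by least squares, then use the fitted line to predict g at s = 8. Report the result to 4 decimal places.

Entries of XᵀX: Σs·s = 121, Σs = 11, Σ1 = 5.
Right-hand side: Σs·g = -208, Σg = -29.
XᵀX·[a, b]ᵀ = Xᵀg becomes [[121, 11]; [11, 5]]·[a, b]ᵀ = [-208, -29]ᵀ.
Eliminating b: 5·(row 1) − 11·(row 2) gives 484·a = 5·(-208) − 11·(-29) = -721, so a = -721/484.
Then b = ((-29) − 11·(-721/484))/5 = -111/44.
At s = 8: ĝ = (-721/484)·(8) + (-111/44)·(1) = -6989/484.

ĝ = -14.4401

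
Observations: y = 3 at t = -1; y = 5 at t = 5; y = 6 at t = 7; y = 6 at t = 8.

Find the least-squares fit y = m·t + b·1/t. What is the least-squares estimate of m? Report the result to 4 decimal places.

m = 0.9140

Compute the Gram sums: Σt·t = 139, Σt·1/t = 4, Σ1/t·1/t = 84361/78400.
Right-hand side: Σt·y = 112, Σ1/t·y = -11/28.
MᵀM·[m, b]ᵀ = Mᵀy becomes [[139, 4]; [4, 84361/78400]]·[m, b]ᵀ = [112, -11/28]ᵀ.
Determinant 139·(84361/78400) − 4² = 10471779/78400.
m = (112·(84361/78400) − 4·(-11/28))/(10471779/78400) = 3190544/3490593; b = (139·(-11/28) − 4·112)/(10471779/78400) = -13134800/3490593.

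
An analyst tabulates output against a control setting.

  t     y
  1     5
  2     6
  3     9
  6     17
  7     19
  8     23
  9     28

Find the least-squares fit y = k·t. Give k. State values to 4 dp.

k = 2.9303

Setting ∂/∂k … = 0 gives: 244·k = 715.
(Σt·t = 244, Σt·y = 715.)
Hence k = 715 / 244 ≈ 2.93033.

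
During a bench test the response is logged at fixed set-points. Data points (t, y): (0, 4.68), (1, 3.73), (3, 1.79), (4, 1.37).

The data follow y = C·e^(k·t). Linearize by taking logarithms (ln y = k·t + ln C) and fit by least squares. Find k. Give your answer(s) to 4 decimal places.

With ln yᵢ as the transformed response and tᵢ as the regressor:
Σt = 8.0000, Σ(t)² = 26.0000, Σln y = 3.7567, Σt·ln y = 4.3223.
Normal system: [[26.0000, 8.0000]; [8.0000, 4]]·[k, ln C]ᵀ = [4.3223, 3.7567]ᵀ.
Solving (det = 40.0000): k = -0.31912, ln C = 1.57742.

k = -0.3191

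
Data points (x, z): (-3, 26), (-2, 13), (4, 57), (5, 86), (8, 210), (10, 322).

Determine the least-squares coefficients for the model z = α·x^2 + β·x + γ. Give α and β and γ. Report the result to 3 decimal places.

Normal-equation sums: Σx^2·x^2 = 15074, Σx^2·x = 1666, Σx^2 = 218, Σx·x = 218, Σx = 22, Σ1 = 6.
And Σx^2·z = 48988, Σx·z = 5454, Σz = 714.
Row-reducing yields α = 265169/86730, β = 11762/8673, γ = 85041/28910.

α = 3.057, β = 1.356, γ = 2.942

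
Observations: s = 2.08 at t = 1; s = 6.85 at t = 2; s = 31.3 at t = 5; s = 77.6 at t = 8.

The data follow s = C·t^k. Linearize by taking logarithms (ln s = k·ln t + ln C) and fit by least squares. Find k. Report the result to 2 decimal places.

k = 1.72

Linearized form: ln s = k·ln t + ln C. From the 4 transformed points,
AᵀA = [[7.3948, 4.3820]; [4.3820, 4]], rhs = [15.9249, 10.4518]ᵀ  (here Σln t = 4.3820, Σ(ln t)² = 7.3948, Σln s = 10.4518, Σln t·ln s = 15.9249).
Slope k = (n·Σln t·ln s − Σln t·Σln s)/(n·Σ(ln t)² − (Σln t)²) = (4·15.9249 − 4.3820·10.4518)/10.3771 = 1.72490; ln C = (Σln s − k·Σln t)/n = 0.72331.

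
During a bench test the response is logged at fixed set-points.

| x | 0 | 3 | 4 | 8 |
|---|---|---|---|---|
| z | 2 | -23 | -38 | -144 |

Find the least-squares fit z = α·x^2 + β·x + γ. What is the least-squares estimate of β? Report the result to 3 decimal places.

β = -2.012

Setting ∂/∂α … = 0 gives: 4433·α + 603·β + 89·γ = -10031;  603·α + 89·β + 15·γ = -1373;  89·α + 15·β + 4·γ = -203.
Inverting the 3×3 Gram matrix, [α, β, γ]ᵀ = [-7939/3916, -7879/3916, 1863/979]ᵀ.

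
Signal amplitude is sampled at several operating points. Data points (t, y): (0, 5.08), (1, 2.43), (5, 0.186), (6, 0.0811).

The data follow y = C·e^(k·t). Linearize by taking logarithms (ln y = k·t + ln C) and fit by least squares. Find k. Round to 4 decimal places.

Let Y = ln y. Fitting Y = k·t + ln C by least squares:
Over the data: Σt = 12.0000, Σ(t)² = 62.0000, Σln y = -1.6809, Σt·ln y = -22.5946.
Normal system: [[62.0000, 12.0000]; [12.0000, 4]]·[k, ln C]ᵀ = [-22.5946, -1.6809]ᵀ.
Δ = 62.0000·4 − (12.0000)² = 104.0000; k = (-22.5946·4 − 12.0000·-1.6809)/104.0000 = -0.67508, ln C = (62.0000·-1.6809 − 12.0000·-22.5946)/104.0000 = 1.60501.

k = -0.6751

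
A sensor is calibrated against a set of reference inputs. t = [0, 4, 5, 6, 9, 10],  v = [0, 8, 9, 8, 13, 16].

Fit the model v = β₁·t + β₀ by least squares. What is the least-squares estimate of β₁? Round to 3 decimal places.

Sums needed: Σt·t = 258, Σt = 34, Σ1 = 6.
And Σt·v = 402, Σv = 54.
Determinant 258·6 − 34² = 392.
β₁ = (402·6 − 34·54)/392 = 72/49; β₀ = (258·54 − 34·402)/392 = 33/49.

β₁ = 1.469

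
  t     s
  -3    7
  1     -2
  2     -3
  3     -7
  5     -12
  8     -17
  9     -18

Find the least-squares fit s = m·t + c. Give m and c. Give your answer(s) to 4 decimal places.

The normal system AᵀA·[m, c]ᵀ = Aᵀs is [[193, 25]; [25, 7]]·[m, c]ᵀ = [-408, -52]ᵀ.
Δ = 193·7 − 25² = 726.
m = ((-408)·7 − 25·(-52))/726 = -778/363; c = (193·(-52) − 25·(-408))/726 = 82/363.

m = -2.1433, c = 0.2259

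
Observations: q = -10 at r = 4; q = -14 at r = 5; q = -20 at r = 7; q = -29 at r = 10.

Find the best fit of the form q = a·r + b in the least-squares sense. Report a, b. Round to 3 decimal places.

a = -3.119, b = 2.024

The normal equations are: 190·a + 26·b = -540;  26·a + 4·b = -73.
Eliminating b: 4·(row 1) − 26·(row 2) gives 84·a = 4·(-540) − 26·(-73) = -262, so a = -131/42.
Then b = ((-73) − 26·(-131/42))/4 = 85/42.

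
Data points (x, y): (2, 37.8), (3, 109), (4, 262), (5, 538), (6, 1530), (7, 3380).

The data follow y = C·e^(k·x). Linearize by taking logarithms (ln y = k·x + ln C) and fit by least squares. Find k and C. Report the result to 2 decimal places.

Let Y = ln y. Fitting Y = k·x + ln C by least squares:
Σx = 27.0000, Σ(x)² = 139.0000, Σln y = 35.6385, Σx·ln y = 175.9289.
Equations: 139.0000·k + 27.0000·ln C = 175.9289;  27.0000·k + 6·ln C = 35.6385.
Slope k = (n·Σx·ln y − Σx·Σln y)/(n·Σ(x)² − (Σx)²) = (6·175.9289 − 27.0000·35.6385)/105.0000 = 0.88889; ln C = (Σln y − k·Σx)/n = 1.93975, so C = exp(1.93975) = 6.95699.

k = 0.89, C = 6.96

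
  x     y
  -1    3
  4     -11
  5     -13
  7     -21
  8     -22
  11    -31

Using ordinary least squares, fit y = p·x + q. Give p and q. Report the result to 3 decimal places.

The normal equations are: 276·p + 34·q = -776;  34·p + 6·q = -95.
Determinant 276·6 − 34² = 500.
p = ((-776)·6 − 34·(-95))/500 = -713/250; q = (276·(-95) − 34·(-776))/500 = 41/125.

p = -2.852, q = 0.328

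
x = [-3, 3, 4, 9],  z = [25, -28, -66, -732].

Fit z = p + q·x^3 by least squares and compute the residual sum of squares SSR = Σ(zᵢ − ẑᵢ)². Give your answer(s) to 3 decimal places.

With design matrix M, MᵀM = [[4, 793]; [793, 536995]] and Mᵀz = [-801, -539283]ᵀ.
Δ = 4·536995 − 793² = 1519131.
p = ((-801)·536995 − 793·(-539283))/1519131 = -827192/506377; q = (4·(-539283) − 793·(-801))/1519131 = -507313/506377.
Residuals: -210834/506377, 346087/506377, -125658/506377, -9595/506377; SSR = 355682/506377.

SSR = 0.702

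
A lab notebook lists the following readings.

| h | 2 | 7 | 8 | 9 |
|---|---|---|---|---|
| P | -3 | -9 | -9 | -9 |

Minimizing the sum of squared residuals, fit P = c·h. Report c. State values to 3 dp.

c = -1.121

The normal system XᵀX·[c]ᵀ = XᵀP is [[198]]·[c]ᵀ = [-222]ᵀ.
Hence c = -222 / 198 ≈ -1.12121.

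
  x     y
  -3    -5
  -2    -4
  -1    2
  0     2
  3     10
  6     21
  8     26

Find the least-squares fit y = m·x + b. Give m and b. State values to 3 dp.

Setting ∂/∂m … = 0 gives: 123·m + 11·b = 385;  11·m + 7·b = 52.
(Σx·x = 123, Σx = 11, Σ1 = 7, Σx·y = 385, Σy = 52.)
Δ = 123·7 − 11² = 740.
m = (385·7 − 11·52)/740 = 2123/740; b = (123·52 − 11·385)/740 = 2161/740.

m = 2.869, b = 2.920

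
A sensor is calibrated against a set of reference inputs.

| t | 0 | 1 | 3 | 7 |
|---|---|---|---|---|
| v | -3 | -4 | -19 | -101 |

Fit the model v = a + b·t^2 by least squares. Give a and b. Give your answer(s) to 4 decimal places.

Entries of AᵀA: Σ1 = 4, Σt^2 = 59, Σt^2·t^2 = 2483.
For Aᵀv: Σv = -127, Σt^2·v = -5124.
AᵀA·[a, b]ᵀ = Aᵀv becomes [[4, 59]; [59, 2483]]·[a, b]ᵀ = [-127, -5124]ᵀ.
det = 4·2483 − 59² = 6451.
a = ((-127)·2483 − 59·(-5124))/6451 = -13025/6451; b = (4·(-5124) − 59·(-127))/6451 = -13003/6451.

a = -2.0191, b = -2.0157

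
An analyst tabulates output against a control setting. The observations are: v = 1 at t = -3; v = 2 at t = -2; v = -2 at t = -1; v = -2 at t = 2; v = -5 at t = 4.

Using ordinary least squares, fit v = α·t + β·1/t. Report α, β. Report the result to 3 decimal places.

α = -1.273, β = 2.858

The normal system XᵀX·[α, β]ᵀ = Xᵀv is [[34, 5]; [5, 241/144]]·[α, β]ᵀ = [-29, -19/12]ᵀ.
Eliminating β: (241/144)·(row 1) − 5·(row 2) gives (2297/72)·α = (241/144)·(-29) − 5·(-19/12) = -5849/144, so α = -5849/4594.
Then β = ((-19/12) − 5·(-5849/4594))/(241/144) = 6564/2297.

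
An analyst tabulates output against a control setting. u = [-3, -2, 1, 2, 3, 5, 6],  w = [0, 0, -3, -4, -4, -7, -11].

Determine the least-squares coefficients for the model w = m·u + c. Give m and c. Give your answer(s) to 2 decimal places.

With design matrix A, AᵀA = [[88, 12]; [12, 7]] and Aᵀw = [-124, -29]ᵀ.
Δ = 88·7 − 12² = 472.
m = ((-124)·7 − 12·(-29))/472 = -65/59; c = (88·(-29) − 12·(-124))/472 = -133/59.

m = -1.10, c = -2.25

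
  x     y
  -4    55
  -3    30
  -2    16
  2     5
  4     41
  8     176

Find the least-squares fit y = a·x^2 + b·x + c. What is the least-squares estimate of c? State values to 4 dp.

Sums needed: Σx^2·x^2 = 4721, Σx^2·x = 485, Σx^2 = 113, Σx·x = 113, Σx = 5, Σ1 = 6.
For Aᵀy: Σx^2·y = 13154, Σx·y = 1240, Σy = 323.
AᵀA·[a, b, c]ᵀ = Aᵀy becomes [[4721, 485, 113]; [485, 113, 5]; [113, 5, 6]]·[a, b, c]ᵀ = [13154, 1240, 323]ᵀ.
Row-reducing yields a = 1170325/388308, b = -738925/388308, c = -43453/32359.

c = -1.3428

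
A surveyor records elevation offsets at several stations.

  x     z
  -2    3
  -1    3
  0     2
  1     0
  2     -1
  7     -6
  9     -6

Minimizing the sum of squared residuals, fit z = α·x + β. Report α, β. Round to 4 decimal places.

α = -0.9240, β = 1.3978

MᵀM·[α, β]ᵀ = Mᵀz reads: 140·α + 16·β = -107;  16·α + 7·β = -5.
Eliminating β: 7·(row 1) − 16·(row 2) gives 724·α = 7·(-107) − 16·(-5) = -669, so α = -669/724.
Then β = ((-5) − 16·(-669/724))/7 = 253/181.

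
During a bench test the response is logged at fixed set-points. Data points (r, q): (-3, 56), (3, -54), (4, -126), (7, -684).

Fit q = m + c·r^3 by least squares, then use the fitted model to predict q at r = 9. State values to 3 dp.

q̂ = -1455.353

Entries of MᵀM: Σ1 = 4, Σr^3 = 407, Σr^3·r^3 = 123203.
Moment sums: Σq = -808, Σr^3·q = -245646.
Eliminating c: 123203·(row 1) − 407·(row 2) gives 327163·m = 123203·(-808) − 407·(-245646) = 429898, so m = 429898/327163.
Then c = ((-245646) − 407·(429898/327163))/123203 = -653728/327163.
At r = 9: q̂ = (429898/327163)·(1) + (-653728/327163)·(729) = -476137814/327163.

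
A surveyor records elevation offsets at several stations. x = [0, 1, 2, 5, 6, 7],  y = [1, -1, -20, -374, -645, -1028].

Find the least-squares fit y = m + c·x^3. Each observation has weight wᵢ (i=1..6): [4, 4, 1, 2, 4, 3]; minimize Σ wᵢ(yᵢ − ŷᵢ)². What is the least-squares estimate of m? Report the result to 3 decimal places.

m = 1.849

Sums needed: Σwᵢ·1 = 18, Σwᵢ·x^3 = 2155, Σwᵢ·x^3·x^3 = 570889.
Moment sums: Σwᵢ·y = -6432, Σwᵢ·x^3·y = -1708756.
Eliminating c: 570889·(row 1) − 2155·(row 2) gives 5631977·m = 570889·(-6432) − 2155·(-1708756) = 10411132, so m = 10411132/5631977.
Then c = ((-1708756) − 2155·(10411132/5631977))/570889 = -16896648/5631977.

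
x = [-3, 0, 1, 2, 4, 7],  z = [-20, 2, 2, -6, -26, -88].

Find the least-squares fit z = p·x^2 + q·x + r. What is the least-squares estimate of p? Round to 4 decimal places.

The normal system MᵀM·[p, q, r]ᵀ = Mᵀz is [[2755, 389, 79]; [389, 79, 11]; [79, 11, 6]]·[p, q, r]ᵀ = [-4930, -670, -136]ᵀ.
Inverting the 3×3 Gram matrix, [p, q, r]ᵀ = [-122977/61908, 67721/61908, 15299/10318]ᵀ.

p = -1.9864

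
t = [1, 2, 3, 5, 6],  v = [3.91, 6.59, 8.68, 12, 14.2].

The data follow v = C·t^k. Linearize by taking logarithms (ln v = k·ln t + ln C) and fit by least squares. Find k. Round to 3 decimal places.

k = 0.706

With ln vᵢ as the transformed response and ln tᵢ as the regressor:
XᵀX = [[7.4881, 5.1930]; [5.1930, 5]], rhs = [12.4344, 10.5483]ᵀ  (here Σln t = 5.1930, Σ(ln t)² = 7.4881, Σln v = 10.5483, Σln t·ln v = 12.4344).
Δ = 7.4881·5 − (5.1930)² = 10.4737; k = (12.4344·5 − 5.1930·10.5483)/10.4737 = 0.70607, ln C = (7.4881·10.5483 − 5.1930·12.4344)/10.4737 = 1.37633.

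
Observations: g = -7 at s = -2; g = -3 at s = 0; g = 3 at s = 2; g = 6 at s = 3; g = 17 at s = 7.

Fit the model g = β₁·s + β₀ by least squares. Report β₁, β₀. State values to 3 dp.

β₁ = 2.717, β₀ = -2.235

The normal system MᵀM·[β₁, β₀]ᵀ = Mᵀg is [[66, 10]; [10, 5]]·[β₁, β₀]ᵀ = [157, 16]ᵀ.
det = 66·5 − 10² = 230.
β₁ = (157·5 − 10·16)/230 = 125/46; β₀ = (66·16 − 10·157)/230 = -257/115.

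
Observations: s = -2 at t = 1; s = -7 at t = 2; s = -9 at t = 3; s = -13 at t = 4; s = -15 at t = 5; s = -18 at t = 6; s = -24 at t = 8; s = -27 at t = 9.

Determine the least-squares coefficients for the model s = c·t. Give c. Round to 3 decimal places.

c = -3.021

Forming MᵀM = [[236]] and Mᵀs = [-713]ᵀ gives MᵀM·[c]ᵀ = Mᵀs.
Hence c = -713 / 236 ≈ -3.02119.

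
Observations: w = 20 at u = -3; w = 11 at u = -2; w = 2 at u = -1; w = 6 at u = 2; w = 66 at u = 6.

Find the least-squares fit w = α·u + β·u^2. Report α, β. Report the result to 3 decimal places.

α = -0.903, β = 1.983

The normal equations are: 54·α + 188·β = 324;  188·α + 1410·β = 2626.
det = 54·1410 − 188² = 40796.
α = (324·1410 − 188·2626)/40796 = -28/31; β = (54·2626 − 188·324)/40796 = 2889/1457.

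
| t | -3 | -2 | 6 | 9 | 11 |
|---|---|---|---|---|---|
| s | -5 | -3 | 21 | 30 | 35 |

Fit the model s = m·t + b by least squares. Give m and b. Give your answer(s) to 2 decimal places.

m = 2.91, b = 3.36

The normal system XᵀX·[m, b]ᵀ = Xᵀs is [[251, 21]; [21, 5]]·[m, b]ᵀ = [802, 78]ᵀ.
det = 251·5 − 21² = 814.
m = (802·5 − 21·78)/814 = 1186/407; b = (251·78 − 21·802)/814 = 1368/407.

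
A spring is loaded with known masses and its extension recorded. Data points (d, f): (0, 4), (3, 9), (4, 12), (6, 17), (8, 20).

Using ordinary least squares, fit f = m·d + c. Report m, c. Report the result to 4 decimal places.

Compute the Gram sums: Σd·d = 125, Σd = 21, Σ1 = 5.
And Σd·f = 337, Σf = 62.
So AᵀA·[m, c]ᵀ = Aᵀf: [[125, 21]; [21, 5]]·[m, c]ᵀ = [337, 62]ᵀ.
Eliminating c: 5·(row 1) − 21·(row 2) gives 184·m = 5·337 − 21·62 = 383, so m = 383/184.
Then c = (62 − 21·(383/184))/5 = 673/184.

m = 2.0815, c = 3.6576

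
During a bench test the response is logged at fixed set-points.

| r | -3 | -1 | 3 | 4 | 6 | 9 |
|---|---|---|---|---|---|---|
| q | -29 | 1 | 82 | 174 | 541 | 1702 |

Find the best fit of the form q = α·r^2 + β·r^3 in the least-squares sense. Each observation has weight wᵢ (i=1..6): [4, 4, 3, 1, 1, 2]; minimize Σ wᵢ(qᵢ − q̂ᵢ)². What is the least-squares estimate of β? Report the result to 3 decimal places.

β = 2.013

Sums needed: Σwᵢ·r^2·r^2 = 15245, Σwᵢ·r^2·r^3 = 126651, Σwᵢ·r^3·r^3 = 1118741.
For AᵀWq: Σwᵢ·r^2·q = 299158, Σwᵢ·r^3·q = 2619278.
AᵀWA·[α, β]ᵀ = AᵀWq becomes [[15245, 126651]; [126651, 1118741]]·[α, β]ᵀ = [299158, 2619278]ᵀ.
det = 15245·1118741 − 126651² = 1014730744.
α = (299158·1118741 − 126651·2619278)/1014730744 = 736535525/253682686; β = (15245·2619278 − 126651·299158)/1014730744 = 510558313/253682686.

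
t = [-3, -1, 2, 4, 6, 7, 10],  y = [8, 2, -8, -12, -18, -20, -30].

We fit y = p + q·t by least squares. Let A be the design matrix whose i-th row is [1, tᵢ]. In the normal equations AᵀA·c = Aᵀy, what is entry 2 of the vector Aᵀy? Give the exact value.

Entry 2 ↔ basis t, so (Aᵀy)_{2} = Σᵢ (t)·yᵢ = (-3)·(8) + (-1)·(2) + (2)·(-8) + (4)·(-12) + (6)·(-18) + (7)·(-20) + (10)·(-30) = -638.

-638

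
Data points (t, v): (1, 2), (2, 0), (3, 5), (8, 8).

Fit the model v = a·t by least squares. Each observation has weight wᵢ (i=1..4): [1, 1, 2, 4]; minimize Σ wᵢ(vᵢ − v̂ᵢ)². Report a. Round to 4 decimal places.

a = 1.0323

The normal system MᵀWM·[a]ᵀ = MᵀWv is [[279]]·[a]ᵀ = [288]ᵀ.
a = 288/279 = 1.03226.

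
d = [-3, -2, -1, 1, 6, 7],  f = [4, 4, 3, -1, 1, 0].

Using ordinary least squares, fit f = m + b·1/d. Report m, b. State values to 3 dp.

m = 1.604, b = -2.626

From the data, Σ1 = 6, Σ1/d = -11/21, Σ1/d·1/d = 2125/882.
And Σf = 11, Σ1/d·f = -43/6.
det = 6·(2125/882) − (-11/21)² = 6254/441.
m = (11·(2125/882) − (-11/21)·(-43/6))/(6254/441) = 5016/3127; b = (6·(-43/6) − (-11/21)·11)/(6254/441) = -8211/3127.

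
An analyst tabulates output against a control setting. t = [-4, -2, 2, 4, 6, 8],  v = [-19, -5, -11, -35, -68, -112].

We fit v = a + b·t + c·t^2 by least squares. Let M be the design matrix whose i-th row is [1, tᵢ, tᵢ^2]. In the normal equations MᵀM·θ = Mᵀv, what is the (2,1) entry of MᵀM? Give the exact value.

Row 2 ↔ basis t, column 1 ↔ basis 1, so (MᵀM)_{2,1} = Σᵢ t = (-4)·(1) + (-2)·(1) + (2)·(1) + (4)·(1) + (6)·(1) + (8)·(1) = 14.

14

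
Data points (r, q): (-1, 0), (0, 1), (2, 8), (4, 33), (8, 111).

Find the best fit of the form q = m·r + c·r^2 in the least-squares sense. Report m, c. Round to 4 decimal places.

m = 1.8481, c = 1.5076

Compute the Gram sums: Σr·r = 85, Σr·r^2 = 583, Σr^2·r^2 = 4369.
Moment sums: Σr·q = 1036, Σr^2·q = 7664.
Eliminating c: 4369·(row 1) − 583·(row 2) gives 31476·m = 4369·1036 − 583·7664 = 58172, so m = 14543/7869.
Then c = (7664 − 583·(14543/7869))/4369 = 11863/7869.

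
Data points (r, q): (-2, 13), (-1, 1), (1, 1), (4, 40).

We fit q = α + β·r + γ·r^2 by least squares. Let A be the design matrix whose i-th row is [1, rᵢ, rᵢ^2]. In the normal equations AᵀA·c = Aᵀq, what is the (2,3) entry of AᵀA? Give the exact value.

Row 2 ↔ basis r, column 3 ↔ basis r^2, so (AᵀA)_{2,3} = Σᵢ (r)·(r^2) = (-2)·(4) + (-1)·(1) + (1)·(1) + (4)·(16) = 56.

56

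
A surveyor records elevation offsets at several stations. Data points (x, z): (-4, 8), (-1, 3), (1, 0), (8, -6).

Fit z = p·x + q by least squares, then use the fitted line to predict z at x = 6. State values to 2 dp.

Compute the Gram sums: Σx·x = 82, Σx = 4, Σ1 = 4.
Right-hand side: Σx·z = -83, Σz = 5.
AᵀA·[p, q]ᵀ = Aᵀz becomes [[82, 4]; [4, 4]]·[p, q]ᵀ = [-83, 5]ᵀ.
det = 82·4 − 4² = 312.
p = ((-83)·4 − 4·5)/312 = -44/39; q = (82·5 − 4·(-83))/312 = 371/156.
At x = 6: ẑ = (-44/39)·(6) + (371/156)·(1) = -685/156.

ẑ = -4.39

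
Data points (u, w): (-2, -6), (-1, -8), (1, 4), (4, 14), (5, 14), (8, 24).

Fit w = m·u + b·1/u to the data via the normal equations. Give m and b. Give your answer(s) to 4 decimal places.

From the data, Σu·u = 111, Σu·1/u = 6, Σ1/u·1/u = 3789/1600.
Right-hand side: Σu·w = 342, Σ1/u·w = 243/10.
det = 111·(3789/1600) − 6² = 362979/1600.
m = (342·(3789/1600) − 6·(243/10))/(362979/1600) = 118062/40331; b = (111·(243/10) − 6·342)/(362979/1600) = 114720/40331.

m = 2.9273, b = 2.8445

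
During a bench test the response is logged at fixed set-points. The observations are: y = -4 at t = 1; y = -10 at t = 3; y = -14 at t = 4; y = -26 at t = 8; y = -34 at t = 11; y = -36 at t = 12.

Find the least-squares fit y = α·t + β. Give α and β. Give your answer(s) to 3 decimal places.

Compute the Gram sums: Σt·t = 355, Σt = 39, Σ1 = 6.
Moment sums: Σt·y = -1104, Σy = -124.
So AᵀA·[α, β]ᵀ = Aᵀy: [[355, 39]; [39, 6]]·[α, β]ᵀ = [-1104, -124]ᵀ.
Eliminating β: 6·(row 1) − 39·(row 2) gives 609·α = 6·(-1104) − 39·(-124) = -1788, so α = -596/203.
Then β = ((-124) − 39·(-596/203))/6 = -964/609.

α = -2.936, β = -1.583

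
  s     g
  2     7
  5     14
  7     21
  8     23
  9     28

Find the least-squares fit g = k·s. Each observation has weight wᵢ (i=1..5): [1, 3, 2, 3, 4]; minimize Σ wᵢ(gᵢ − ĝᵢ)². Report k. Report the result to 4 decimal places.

Normal-equation sums: Σwᵢ·s·s = 693.
For AᵀWg: Σwᵢ·s·g = 2078.
k = 2078/693 = 2.99856.

k = 2.9986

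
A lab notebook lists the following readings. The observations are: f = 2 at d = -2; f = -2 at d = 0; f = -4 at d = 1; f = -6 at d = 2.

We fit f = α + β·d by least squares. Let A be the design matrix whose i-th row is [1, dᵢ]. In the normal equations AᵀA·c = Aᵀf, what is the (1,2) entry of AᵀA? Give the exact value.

Row 1 ↔ basis 1, column 2 ↔ basis d, so (AᵀA)_{1,2} = Σᵢ d = (1)·(-2) + (1)·(0) + (1)·(1) + (1)·(2) = 1.

1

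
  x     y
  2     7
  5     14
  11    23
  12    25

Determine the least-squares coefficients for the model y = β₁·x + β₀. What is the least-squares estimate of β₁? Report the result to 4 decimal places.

With design matrix M, MᵀM = [[294, 30]; [30, 4]] and Mᵀy = [637, 69]ᵀ.
det = 294·4 − 30² = 276.
β₁ = (637·4 − 30·69)/276 = 239/138; β₀ = (294·69 − 30·637)/276 = 98/23.

β₁ = 1.7319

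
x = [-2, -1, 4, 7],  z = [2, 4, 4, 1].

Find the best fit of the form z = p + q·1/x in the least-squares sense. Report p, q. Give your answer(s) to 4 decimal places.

Compute the Gram sums: Σ1 = 4, Σ1/x = -31/28, Σ1/x·1/x = 1045/784.
For Mᵀz: Σz = 11, Σ1/x·z = -27/7.
So MᵀM·[p, q]ᵀ = Mᵀz: [[4, -31/28]; [-31/28, 1045/784]]·[p, q]ᵀ = [11, -27/7]ᵀ.
det = 4·(1045/784) − (-31/28)² = 3219/784.
p = (11·(1045/784) − (-31/28)·(-27/7))/(3219/784) = 8147/3219; q = (4·(-27/7) − (-31/28)·11)/(3219/784) = -2548/3219.

p = 2.5309, q = -0.7916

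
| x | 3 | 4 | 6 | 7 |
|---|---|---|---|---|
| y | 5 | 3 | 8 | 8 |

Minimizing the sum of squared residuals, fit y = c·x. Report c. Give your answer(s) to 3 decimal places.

The normal system AᵀA·[c]ᵀ = Aᵀy is [[110]]·[c]ᵀ = [131]ᵀ.
Hence c = 131 / 110 ≈ 1.19091.

c = 1.191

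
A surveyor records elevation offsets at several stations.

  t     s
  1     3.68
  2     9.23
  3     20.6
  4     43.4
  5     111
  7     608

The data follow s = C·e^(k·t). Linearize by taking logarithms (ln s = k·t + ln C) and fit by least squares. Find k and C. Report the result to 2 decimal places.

k = 0.84, C = 1.61

Let Y = ln s. Fitting Y = k·t + ln C by least squares:
AᵀA = [[104.0000, 22.0000]; [22.0000, 6]], rhs = [98.3244, 21.4408]ᵀ  (here Σt = 22.0000, Σ(t)² = 104.0000, Σln s = 21.4408, Σt·ln s = 98.3244).
Slope k = (n·Σt·ln s − Σt·Σln s)/(n·Σ(t)² − (Σt)²) = (6·98.3244 − 22.0000·21.4408)/140.0000 = 0.84463; ln C = (Σln s − k·Σt)/n = 0.47649, so C = exp(0.47649) = 1.61042.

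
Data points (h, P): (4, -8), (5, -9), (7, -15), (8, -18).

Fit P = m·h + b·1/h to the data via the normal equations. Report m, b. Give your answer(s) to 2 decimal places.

m = -2.32, b = 7.93

Sums needed: Σh·h = 154, Σh·1/h = 4, Σ1/h·1/h = 10861/78400.
Right-hand side: Σh·P = -326, Σ1/h·P = -1147/140.
Normal equations: [[154, 4]; [4, 10861/78400]]·[m, b]ᵀ = [-326, -1147/140]ᵀ.
Eliminating b: (10861/78400)·(row 1) − 4·(row 2) gives (29871/5600)·m = (10861/78400)·(-326) − 4·(-1147/140) = -485703/39200, so m = -53967/23233.
Then b = ((-1147/140) − 4·(-53967/23233))/(10861/78400) = 26320/3319.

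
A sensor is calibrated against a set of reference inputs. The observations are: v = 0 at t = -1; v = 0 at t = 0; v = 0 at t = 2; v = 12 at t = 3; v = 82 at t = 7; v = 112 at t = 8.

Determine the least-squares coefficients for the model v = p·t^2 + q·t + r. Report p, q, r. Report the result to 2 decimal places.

Compute the Gram sums: Σt^2·t^2 = 6595, Σt^2·t = 889, Σt^2 = 127, Σt·t = 127, Σt = 19, Σ1 = 6.
Moment sums: Σt^2·v = 11294, Σt·v = 1506, Σv = 206.
Inverting the 3×3 Gram matrix, [p, q, r]ᵀ = [7171/3615, -6061/3615, -2826/1205]ᵀ.

p = 1.98, q = -1.68, r = -2.35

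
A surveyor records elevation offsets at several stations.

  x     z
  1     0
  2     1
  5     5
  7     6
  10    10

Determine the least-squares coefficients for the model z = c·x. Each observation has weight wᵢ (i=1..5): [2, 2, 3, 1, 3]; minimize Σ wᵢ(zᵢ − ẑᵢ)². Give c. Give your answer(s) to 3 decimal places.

c = 0.970

Sums needed: Σwᵢ·x·x = 434.
Moment sums: Σwᵢ·x·z = 421.
AᵀWA·[c]ᵀ = AᵀWz becomes [[434]]·[c]ᵀ = [421]ᵀ.
Hence c = 421 / 434 ≈ 0.970046.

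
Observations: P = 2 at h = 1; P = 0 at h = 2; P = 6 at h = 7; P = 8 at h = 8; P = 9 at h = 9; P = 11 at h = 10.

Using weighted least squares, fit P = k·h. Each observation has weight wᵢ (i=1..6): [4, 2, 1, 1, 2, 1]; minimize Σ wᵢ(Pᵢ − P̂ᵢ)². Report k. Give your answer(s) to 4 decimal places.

k = 0.9974

Setting ∂/∂k … = 0 gives: 387·k = 386.
Hence k = 386 / 387 ≈ 0.997416.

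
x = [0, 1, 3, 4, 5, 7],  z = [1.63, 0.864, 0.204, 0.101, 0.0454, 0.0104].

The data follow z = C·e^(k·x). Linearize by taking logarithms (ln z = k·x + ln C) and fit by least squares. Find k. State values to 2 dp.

Taking logs, ln z = k·x + ln C, so regress ln z on x.
AᵀA = [[100.0000, 20.0000]; [20.0000, 6]], rhs = [-61.5085, -11.1981]ᵀ  (here Σx = 20.0000, Σ(x)² = 100.0000, Σln z = -11.1981, Σx·ln z = -61.5085).
Δ = 100.0000·6 − (20.0000)² = 200.0000; k = (-61.5085·6 − 20.0000·-11.1981)/200.0000 = -0.72545, ln C = (100.0000·-11.1981 − 20.0000·-61.5085)/200.0000 = 0.55182.

k = -0.73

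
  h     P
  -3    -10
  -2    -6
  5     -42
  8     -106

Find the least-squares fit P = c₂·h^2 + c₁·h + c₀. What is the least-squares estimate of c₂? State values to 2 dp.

c₂ = -1.55

Entries of MᵀM: Σh^2·h^2 = 4818, Σh^2·h = 602, Σh^2 = 102, Σh·h = 102, Σh = 8, Σ1 = 4.
For MᵀP: Σh^2·P = -7948, Σh·P = -1016, ΣP = -164.
Normal equations: [[4818, 602, 102]; [602, 102, 8]; [102, 8, 4]]·[c₂, c₁, c₀]ᵀ = [-7948, -1016, -164]ᵀ.
Solving the 3×3 system (Gaussian elimination) gives c₂ = -25026/16129, c₁ = -13214/16129, c₀ = 26/127.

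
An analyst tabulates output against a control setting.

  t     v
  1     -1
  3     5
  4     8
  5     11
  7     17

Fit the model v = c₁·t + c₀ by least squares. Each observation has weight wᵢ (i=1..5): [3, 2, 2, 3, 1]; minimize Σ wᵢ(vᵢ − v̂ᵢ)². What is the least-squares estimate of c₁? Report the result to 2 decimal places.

c₁ = 3.00

Entries of AᵀWA: Σwᵢ·t·t = 177, Σwᵢ·t = 39, Σwᵢ·1 = 11.
Right-hand side: Σwᵢ·t·v = 375, Σwᵢ·v = 73.
det = 177·11 − 39² = 426.
c₁ = (375·11 − 39·73)/426 = 3; c₀ = (177·73 − 39·375)/426 = -4.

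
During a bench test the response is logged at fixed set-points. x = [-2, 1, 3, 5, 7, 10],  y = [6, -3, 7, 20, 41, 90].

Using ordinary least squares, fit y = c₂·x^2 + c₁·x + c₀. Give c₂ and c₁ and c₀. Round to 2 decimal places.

With design matrix A, AᵀA = [[13124, 1488, 188]; [1488, 188, 24]; [188, 24, 6]] and Aᵀy = [11593, 1293, 161]ᵀ.
Row-reducing yields c₂ = 4069/4036, c₁ = -93855/92828, c₀ = -16522/23207.

c₂ = 1.01, c₁ = -1.01, c₀ = -0.71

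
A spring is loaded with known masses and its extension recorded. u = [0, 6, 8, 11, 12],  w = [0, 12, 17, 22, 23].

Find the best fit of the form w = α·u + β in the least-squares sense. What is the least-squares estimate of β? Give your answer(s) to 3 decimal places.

Sums needed: Σu·u = 365, Σu = 37, Σ1 = 5.
Right-hand side: Σu·w = 726, Σw = 74.
So AᵀA·[α, β]ᵀ = Aᵀw: [[365, 37]; [37, 5]]·[α, β]ᵀ = [726, 74]ᵀ.
Determinant 365·5 − 37² = 456.
α = (726·5 − 37·74)/456 = 223/114; β = (365·74 − 37·726)/456 = 37/114.

β = 0.325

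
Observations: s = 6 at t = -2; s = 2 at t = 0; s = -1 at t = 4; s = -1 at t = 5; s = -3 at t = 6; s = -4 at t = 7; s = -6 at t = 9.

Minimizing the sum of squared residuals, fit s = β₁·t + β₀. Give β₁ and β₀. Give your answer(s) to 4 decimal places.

β₁ = -1.0126, β₀ = 3.1950

The normal system XᵀX·[β₁, β₀]ᵀ = Xᵀs is [[211, 29]; [29, 7]]·[β₁, β₀]ᵀ = [-121, -7]ᵀ.
det = 211·7 − 29² = 636.
β₁ = ((-121)·7 − 29·(-7))/636 = -161/159; β₀ = (211·(-7) − 29·(-121))/636 = 508/159.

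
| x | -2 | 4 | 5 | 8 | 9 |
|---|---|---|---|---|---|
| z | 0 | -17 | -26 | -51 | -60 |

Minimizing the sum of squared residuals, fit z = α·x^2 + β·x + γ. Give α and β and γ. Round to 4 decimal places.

α = -0.4907, β = -2.0931, γ = -2.1081

With design matrix A, AᵀA = [[11554, 1422, 190]; [1422, 190, 24]; [190, 24, 5]] and Aᵀz = [-9046, -1146, -154]ᵀ.
Row-reducing yields α = -289/589, β = -20958/10013, γ = -21108/10013.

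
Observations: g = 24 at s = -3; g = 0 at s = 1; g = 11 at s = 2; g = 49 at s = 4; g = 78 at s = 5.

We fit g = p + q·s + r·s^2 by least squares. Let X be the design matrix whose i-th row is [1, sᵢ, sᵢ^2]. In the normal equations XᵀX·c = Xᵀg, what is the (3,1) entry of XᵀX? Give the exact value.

55

Row 3 ↔ basis s^2, column 1 ↔ basis 1, so (XᵀX)_{3,1} = Σᵢ s^2 = (9)·(1) + (1)·(1) + (4)·(1) + (16)·(1) + (25)·(1) = 55.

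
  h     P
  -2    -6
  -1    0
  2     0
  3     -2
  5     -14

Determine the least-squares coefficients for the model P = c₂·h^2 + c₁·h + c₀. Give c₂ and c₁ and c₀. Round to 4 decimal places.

c₂ = -0.9266, c₁ = 1.5343, c₀ = 1.4211

Forming MᵀM = [[739, 151, 43]; [151, 43, 7]; [43, 7, 5]] and MᵀP = [-392, -64, -22]ᵀ gives MᵀM·[c₂, c₁, c₀]ᵀ = MᵀP.
Solving the 3×3 system (Gaussian elimination) gives c₂ = -581/627, c₁ = 962/627, c₀ = 27/19.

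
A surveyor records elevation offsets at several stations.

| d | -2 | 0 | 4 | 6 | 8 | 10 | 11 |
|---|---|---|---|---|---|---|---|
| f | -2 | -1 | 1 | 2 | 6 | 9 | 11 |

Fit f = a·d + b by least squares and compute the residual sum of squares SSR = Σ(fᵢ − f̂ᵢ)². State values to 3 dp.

The normal equations are: 341·a + 37·b = 279;  37·a + 7·b = 26.
(Σd·d = 341, Σd = 37, Σ1 = 7, Σd·f = 279, Σf = 26.)
Eliminating b: 7·(row 1) − 37·(row 2) gives 1018·a = 7·279 − 37·26 = 991, so a = 991/1018.
Then b = (26 − 37·(991/1018))/7 = -1457/1018.
Residuals: 1403/1018, 439/1018, -1489/1018, -2453/1018, -363/1018, 709/1018, 877/509; SSR = 13857/1018.

SSR = 13.612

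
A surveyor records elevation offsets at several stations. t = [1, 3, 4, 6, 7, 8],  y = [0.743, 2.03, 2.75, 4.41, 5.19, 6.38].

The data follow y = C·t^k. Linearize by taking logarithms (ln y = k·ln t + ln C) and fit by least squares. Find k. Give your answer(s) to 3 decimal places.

Linearized form: ln y = k·ln t + ln C. From the 6 transformed points,
Σln t = 8.3020, Σ(ln t)² = 14.4498, Σln y = 6.4064, Σln t·ln y = 11.8969.
Equations: 14.4498·k + 8.3020·ln C = 11.8969;  8.3020·k + 6·ln C = 6.4064.
Δ = 14.4498·6 − (8.3020)² = 17.7753; k = (11.8969·6 − 8.3020·6.4064)/17.7753 = 1.02366, ln C = (14.4498·6.4064 − 8.3020·11.8969)/17.7753 = -0.34868.

k = 1.024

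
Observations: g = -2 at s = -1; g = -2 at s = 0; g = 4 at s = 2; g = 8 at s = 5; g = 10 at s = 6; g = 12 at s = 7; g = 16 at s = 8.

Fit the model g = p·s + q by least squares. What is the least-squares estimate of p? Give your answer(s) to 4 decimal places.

p = 1.9313

AᵀA·[p, q]ᵀ = Aᵀg reads: 179·p + 27·q = 322;  27·p + 7·q = 46.
(Σs·s = 179, Σs = 27, Σ1 = 7, Σs·g = 322, Σg = 46.)
Δ = 179·7 − 27² = 524.
p = (322·7 − 27·46)/524 = 253/131; q = (179·46 − 27·322)/524 = -115/131.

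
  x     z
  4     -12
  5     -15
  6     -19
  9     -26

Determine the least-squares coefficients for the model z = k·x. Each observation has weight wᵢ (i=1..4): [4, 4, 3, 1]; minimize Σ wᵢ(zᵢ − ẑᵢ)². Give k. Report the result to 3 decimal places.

Entries of MᵀWM: Σwᵢ·x·x = 353.
For MᵀWz: Σwᵢ·x·z = -1068.
k = (-1068)/353 = -3.0255.

k = -3.025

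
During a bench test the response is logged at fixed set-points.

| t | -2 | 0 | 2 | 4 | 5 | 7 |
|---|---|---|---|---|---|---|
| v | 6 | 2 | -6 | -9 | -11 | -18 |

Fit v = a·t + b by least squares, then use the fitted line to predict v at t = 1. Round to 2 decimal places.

v̂ = -1.63

From the data, Σt·t = 98, Σt = 16, Σ1 = 6.
Right-hand side: Σt·v = -241, Σv = -36.
Eliminating b: 6·(row 1) − 16·(row 2) gives 332·a = 6·(-241) − 16·(-36) = -870, so a = -435/166.
Then b = ((-36) − 16·(-435/166))/6 = 82/83.
At t = 1: v̂ = (-435/166)·(1) + (82/83)·(1) = -271/166.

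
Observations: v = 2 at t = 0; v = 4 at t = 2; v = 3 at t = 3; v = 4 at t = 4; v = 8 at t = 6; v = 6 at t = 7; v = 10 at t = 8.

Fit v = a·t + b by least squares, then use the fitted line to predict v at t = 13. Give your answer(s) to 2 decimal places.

Normal-equation sums: Σt·t = 178, Σt = 30, Σ1 = 7.
Right-hand side: Σt·v = 203, Σv = 37.
So MᵀM·[a, b]ᵀ = Mᵀv: [[178, 30]; [30, 7]]·[a, b]ᵀ = [203, 37]ᵀ.
Eliminating b: 7·(row 1) − 30·(row 2) gives 346·a = 7·203 − 30·37 = 311, so a = 311/346.
Then b = (37 − 30·(311/346))/7 = 248/173.
At t = 13: v̂ = (311/346)·(13) + (248/173)·(1) = 4539/346.

v̂ = 13.12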